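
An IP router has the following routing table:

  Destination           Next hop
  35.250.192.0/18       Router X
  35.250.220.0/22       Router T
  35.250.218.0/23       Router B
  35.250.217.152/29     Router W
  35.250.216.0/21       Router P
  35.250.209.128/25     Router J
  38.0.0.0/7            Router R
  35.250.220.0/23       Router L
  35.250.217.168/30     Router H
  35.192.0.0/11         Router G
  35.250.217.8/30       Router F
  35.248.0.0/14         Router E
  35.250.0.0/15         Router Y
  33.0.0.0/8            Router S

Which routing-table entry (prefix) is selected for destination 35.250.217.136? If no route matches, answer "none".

35.250.216.0/21

Entries matching 35.250.217.136:
  35.248.0.0/14 (35.248.0.0 - 35.251.255.255)
  35.250.0.0/15 (35.250.0.0 - 35.251.255.255)
  35.250.192.0/18 (35.250.192.0 - 35.250.255.255)
  35.250.216.0/21 (35.250.216.0 - 35.250.223.255)
Most specific is 35.250.216.0/21.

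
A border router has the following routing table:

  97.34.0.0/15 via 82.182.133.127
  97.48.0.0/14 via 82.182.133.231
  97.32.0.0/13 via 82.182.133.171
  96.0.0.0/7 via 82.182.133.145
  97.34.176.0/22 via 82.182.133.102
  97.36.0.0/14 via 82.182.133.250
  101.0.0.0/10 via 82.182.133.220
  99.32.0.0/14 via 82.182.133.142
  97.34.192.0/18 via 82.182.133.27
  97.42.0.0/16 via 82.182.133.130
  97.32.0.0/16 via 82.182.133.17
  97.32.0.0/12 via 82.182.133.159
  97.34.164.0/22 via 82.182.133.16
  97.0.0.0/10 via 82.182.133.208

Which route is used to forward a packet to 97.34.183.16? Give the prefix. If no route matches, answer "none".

Entries matching 97.34.183.16:
  96.0.0.0/7 (96.0.0.0 - 97.255.255.255)
  97.0.0.0/10 (97.0.0.0 - 97.63.255.255)
  97.32.0.0/12 (97.32.0.0 - 97.47.255.255)
  97.32.0.0/13 (97.32.0.0 - 97.39.255.255)
  97.34.0.0/15 (97.34.0.0 - 97.35.255.255)
Most specific is 97.34.0.0/15.

97.34.0.0/15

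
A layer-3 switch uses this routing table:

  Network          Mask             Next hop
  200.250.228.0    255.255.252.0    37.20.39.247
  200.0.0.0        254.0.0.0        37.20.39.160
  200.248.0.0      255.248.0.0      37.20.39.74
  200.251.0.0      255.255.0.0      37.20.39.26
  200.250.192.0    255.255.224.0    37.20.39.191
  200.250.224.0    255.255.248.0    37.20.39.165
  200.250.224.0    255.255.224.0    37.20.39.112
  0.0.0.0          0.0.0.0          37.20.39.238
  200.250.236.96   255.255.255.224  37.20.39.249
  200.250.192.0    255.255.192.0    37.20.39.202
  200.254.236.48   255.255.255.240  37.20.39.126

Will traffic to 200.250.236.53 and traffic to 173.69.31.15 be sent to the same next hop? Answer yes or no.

200.250.236.53: longest match 200.250.224.0/19 -> 37.20.39.112
173.69.31.15: longest match 0.0.0.0/0 -> 37.20.39.238

no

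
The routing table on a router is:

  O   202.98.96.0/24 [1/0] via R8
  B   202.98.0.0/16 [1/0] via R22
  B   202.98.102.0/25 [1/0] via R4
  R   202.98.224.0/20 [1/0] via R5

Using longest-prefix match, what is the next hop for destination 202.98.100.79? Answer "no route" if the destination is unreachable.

R22

Routes whose prefix contains 202.98.100.79:
  202.98.0.0/16 (202.98.0.0 - 202.98.255.255) -> R22
More-specific entries that do NOT match:
  202.98.102.0/25 (202.98.102.0 - 202.98.102.127) does not contain 202.98.100.79
  202.98.96.0/24 (202.98.96.0 - 202.98.96.255) does not contain 202.98.100.79
  202.98.224.0/20 (202.98.224.0 - 202.98.239.255) does not contain 202.98.100.79
Longest matching prefix is /16 -> next hop R22.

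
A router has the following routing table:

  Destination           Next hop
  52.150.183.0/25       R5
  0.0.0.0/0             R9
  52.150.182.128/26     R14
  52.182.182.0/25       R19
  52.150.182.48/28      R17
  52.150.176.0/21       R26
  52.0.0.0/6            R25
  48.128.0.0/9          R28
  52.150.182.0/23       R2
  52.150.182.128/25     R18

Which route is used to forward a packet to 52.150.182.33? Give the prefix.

Entries matching 52.150.182.33:
  0.0.0.0/0 (default, matches everything)
  52.0.0.0/6 (52.0.0.0 - 55.255.255.255)
  52.150.176.0/21 (52.150.176.0 - 52.150.183.255)
  52.150.182.0/23 (52.150.182.0 - 52.150.183.255)
Most specific is 52.150.182.0/23.

52.150.182.0/23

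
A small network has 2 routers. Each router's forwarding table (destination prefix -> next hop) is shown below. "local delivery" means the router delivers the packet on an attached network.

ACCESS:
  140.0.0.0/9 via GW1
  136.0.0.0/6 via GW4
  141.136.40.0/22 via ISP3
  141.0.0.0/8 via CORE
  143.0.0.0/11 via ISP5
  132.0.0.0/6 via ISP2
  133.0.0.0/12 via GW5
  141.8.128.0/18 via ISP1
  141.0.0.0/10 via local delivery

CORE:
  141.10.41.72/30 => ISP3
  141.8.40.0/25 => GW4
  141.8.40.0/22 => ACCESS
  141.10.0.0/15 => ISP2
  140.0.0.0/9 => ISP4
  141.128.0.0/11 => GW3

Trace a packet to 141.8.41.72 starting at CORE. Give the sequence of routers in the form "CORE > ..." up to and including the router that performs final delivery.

At CORE: longest match for 141.8.41.72 is 141.8.40.0/22 -> ACCESS
At ACCESS: longest match for 141.8.41.72 is 141.0.0.0/10 -> local delivery

CORE > ACCESS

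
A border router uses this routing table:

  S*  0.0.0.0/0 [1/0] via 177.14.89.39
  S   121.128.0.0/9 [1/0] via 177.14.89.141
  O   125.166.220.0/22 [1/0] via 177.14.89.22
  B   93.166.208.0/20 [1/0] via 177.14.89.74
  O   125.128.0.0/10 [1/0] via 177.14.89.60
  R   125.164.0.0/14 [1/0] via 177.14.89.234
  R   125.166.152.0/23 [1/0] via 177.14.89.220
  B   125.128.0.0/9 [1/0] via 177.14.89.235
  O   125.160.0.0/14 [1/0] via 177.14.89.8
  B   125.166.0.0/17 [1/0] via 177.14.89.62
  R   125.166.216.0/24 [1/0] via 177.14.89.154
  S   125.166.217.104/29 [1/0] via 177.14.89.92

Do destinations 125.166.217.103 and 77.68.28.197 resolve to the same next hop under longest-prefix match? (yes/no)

no

125.166.217.103: longest match 125.164.0.0/14 -> 177.14.89.234
77.68.28.197: longest match 0.0.0.0/0 -> 177.14.89.39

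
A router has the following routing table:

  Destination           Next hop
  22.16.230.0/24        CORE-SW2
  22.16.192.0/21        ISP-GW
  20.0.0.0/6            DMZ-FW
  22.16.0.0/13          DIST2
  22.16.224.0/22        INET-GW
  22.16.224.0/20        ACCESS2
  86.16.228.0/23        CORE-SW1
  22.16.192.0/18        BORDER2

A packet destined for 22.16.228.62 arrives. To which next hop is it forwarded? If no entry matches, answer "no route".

Routes whose prefix contains 22.16.228.62:
  20.0.0.0/6 (20.0.0.0 - 23.255.255.255) -> DMZ-FW
  22.16.0.0/13 (22.16.0.0 - 22.23.255.255) -> DIST2
  22.16.192.0/18 (22.16.192.0 - 22.16.255.255) -> BORDER2
  22.16.224.0/20 (22.16.224.0 - 22.16.239.255) -> ACCESS2
More-specific entries that do NOT match:
  22.16.230.0/24 (22.16.230.0 - 22.16.230.255) does not contain 22.16.228.62
  86.16.228.0/23 (86.16.228.0 - 86.16.229.255) does not contain 22.16.228.62
  22.16.224.0/22 (22.16.224.0 - 22.16.227.255) does not contain 22.16.228.62
  22.16.192.0/21 (22.16.192.0 - 22.16.199.255) does not contain 22.16.228.62
Longest matching prefix is /20 -> next hop ACCESS2.

ACCESS2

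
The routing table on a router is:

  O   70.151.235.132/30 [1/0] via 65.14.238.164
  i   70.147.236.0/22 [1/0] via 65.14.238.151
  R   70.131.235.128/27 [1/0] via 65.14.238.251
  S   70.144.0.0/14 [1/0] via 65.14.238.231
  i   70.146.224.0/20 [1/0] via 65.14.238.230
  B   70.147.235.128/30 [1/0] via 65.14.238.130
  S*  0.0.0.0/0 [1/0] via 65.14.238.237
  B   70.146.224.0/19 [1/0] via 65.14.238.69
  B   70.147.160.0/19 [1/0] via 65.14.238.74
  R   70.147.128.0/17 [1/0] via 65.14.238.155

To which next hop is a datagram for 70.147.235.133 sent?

Routes whose prefix contains 70.147.235.133:
  0.0.0.0/0 (default, matches everything) -> 65.14.238.237
  70.144.0.0/14 (70.144.0.0 - 70.147.255.255) -> 65.14.238.231
  70.147.128.0/17 (70.147.128.0 - 70.147.255.255) -> 65.14.238.155
More-specific entries that do NOT match:
  70.151.235.132/30 (70.151.235.132 - 70.151.235.135) does not contain 70.147.235.133
  70.147.235.128/30 (70.147.235.128 - 70.147.235.131) does not contain 70.147.235.133
  70.131.235.128/27 (70.131.235.128 - 70.131.235.159) does not contain 70.147.235.133
  70.147.236.0/22 (70.147.236.0 - 70.147.239.255) does not contain 70.147.235.133
  70.146.224.0/20 (70.146.224.0 - 70.146.239.255) does not contain 70.147.235.133
  70.146.224.0/19 (70.146.224.0 - 70.146.255.255) does not contain 70.147.235.133
  70.147.160.0/19 (70.147.160.0 - 70.147.191.255) does not contain 70.147.235.133
Longest matching prefix is /17 -> next hop 65.14.238.155.

65.14.238.155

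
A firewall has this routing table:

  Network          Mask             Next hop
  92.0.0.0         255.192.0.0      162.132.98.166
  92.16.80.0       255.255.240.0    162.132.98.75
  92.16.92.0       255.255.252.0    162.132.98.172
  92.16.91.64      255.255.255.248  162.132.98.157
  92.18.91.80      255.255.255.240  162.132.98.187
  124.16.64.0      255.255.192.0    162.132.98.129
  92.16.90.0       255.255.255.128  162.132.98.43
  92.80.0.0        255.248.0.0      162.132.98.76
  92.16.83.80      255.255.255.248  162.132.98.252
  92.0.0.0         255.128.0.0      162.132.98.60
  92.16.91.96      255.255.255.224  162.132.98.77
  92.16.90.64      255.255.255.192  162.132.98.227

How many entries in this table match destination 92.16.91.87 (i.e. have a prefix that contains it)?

3

Prefixes containing 92.16.91.87:
  92.0.0.0/9 (92.0.0.0 - 92.127.255.255)
  92.0.0.0/10 (92.0.0.0 - 92.63.255.255)
  92.16.80.0/20 (92.16.80.0 - 92.16.95.255)
Total matching entries: 3.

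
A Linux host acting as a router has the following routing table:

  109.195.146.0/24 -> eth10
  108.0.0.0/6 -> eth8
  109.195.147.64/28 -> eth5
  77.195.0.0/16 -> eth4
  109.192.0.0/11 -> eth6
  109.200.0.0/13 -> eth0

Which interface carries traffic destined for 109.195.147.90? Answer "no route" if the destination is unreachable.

Routes whose prefix contains 109.195.147.90:
  108.0.0.0/6 (108.0.0.0 - 111.255.255.255) -> eth8
  109.192.0.0/11 (109.192.0.0 - 109.223.255.255) -> eth6
More-specific entries that do NOT match:
  109.195.147.64/28 (109.195.147.64 - 109.195.147.79) does not contain 109.195.147.90
  109.195.146.0/24 (109.195.146.0 - 109.195.146.255) does not contain 109.195.147.90
  77.195.0.0/16 (77.195.0.0 - 77.195.255.255) does not contain 109.195.147.90
  109.200.0.0/13 (109.200.0.0 - 109.207.255.255) does not contain 109.195.147.90
Longest matching prefix is /11 -> interface eth6.

eth6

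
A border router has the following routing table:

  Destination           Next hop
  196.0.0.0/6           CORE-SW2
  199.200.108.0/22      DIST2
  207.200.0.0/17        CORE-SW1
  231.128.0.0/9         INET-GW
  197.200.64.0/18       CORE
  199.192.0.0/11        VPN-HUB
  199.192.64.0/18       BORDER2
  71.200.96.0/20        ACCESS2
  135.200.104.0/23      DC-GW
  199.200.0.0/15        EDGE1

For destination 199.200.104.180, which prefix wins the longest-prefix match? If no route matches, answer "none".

199.200.0.0/15

Entries matching 199.200.104.180:
  196.0.0.0/6 (196.0.0.0 - 199.255.255.255)
  199.192.0.0/11 (199.192.0.0 - 199.223.255.255)
  199.200.0.0/15 (199.200.0.0 - 199.201.255.255)
Most specific is 199.200.0.0/15.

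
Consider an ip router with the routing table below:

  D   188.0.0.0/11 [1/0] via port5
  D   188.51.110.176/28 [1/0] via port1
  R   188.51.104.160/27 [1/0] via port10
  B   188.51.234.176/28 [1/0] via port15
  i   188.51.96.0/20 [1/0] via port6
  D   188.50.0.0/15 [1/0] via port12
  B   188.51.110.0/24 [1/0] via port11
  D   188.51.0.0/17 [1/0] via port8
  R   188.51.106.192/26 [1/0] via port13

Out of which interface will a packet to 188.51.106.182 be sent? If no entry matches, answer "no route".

port6

Routes whose prefix contains 188.51.106.182:
  188.50.0.0/15 (188.50.0.0 - 188.51.255.255) -> port12
  188.51.0.0/17 (188.51.0.0 - 188.51.127.255) -> port8
  188.51.96.0/20 (188.51.96.0 - 188.51.111.255) -> port6
More-specific entries that do NOT match:
  188.51.110.176/28 (188.51.110.176 - 188.51.110.191) does not contain 188.51.106.182
  188.51.234.176/28 (188.51.234.176 - 188.51.234.191) does not contain 188.51.106.182
  188.51.104.160/27 (188.51.104.160 - 188.51.104.191) does not contain 188.51.106.182
  188.51.106.192/26 (188.51.106.192 - 188.51.106.255) does not contain 188.51.106.182
  188.51.110.0/24 (188.51.110.0 - 188.51.110.255) does not contain 188.51.106.182
Longest matching prefix is /20 -> interface port6.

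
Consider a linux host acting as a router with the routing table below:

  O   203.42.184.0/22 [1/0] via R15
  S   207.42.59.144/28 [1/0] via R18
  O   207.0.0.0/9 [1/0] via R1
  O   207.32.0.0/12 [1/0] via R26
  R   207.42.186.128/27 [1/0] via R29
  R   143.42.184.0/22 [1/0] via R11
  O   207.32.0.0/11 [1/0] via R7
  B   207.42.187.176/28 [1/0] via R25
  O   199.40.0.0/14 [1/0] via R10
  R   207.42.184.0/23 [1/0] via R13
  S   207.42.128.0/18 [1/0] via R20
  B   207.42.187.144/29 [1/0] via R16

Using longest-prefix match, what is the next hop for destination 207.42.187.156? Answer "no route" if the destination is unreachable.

R20

Routes whose prefix contains 207.42.187.156:
  207.0.0.0/9 (207.0.0.0 - 207.127.255.255) -> R1
  207.32.0.0/11 (207.32.0.0 - 207.63.255.255) -> R7
  207.32.0.0/12 (207.32.0.0 - 207.47.255.255) -> R26
  207.42.128.0/18 (207.42.128.0 - 207.42.191.255) -> R20
More-specific entries that do NOT match:
  207.42.187.144/29 (207.42.187.144 - 207.42.187.151) does not contain 207.42.187.156
  207.42.59.144/28 (207.42.59.144 - 207.42.59.159) does not contain 207.42.187.156
  207.42.187.176/28 (207.42.187.176 - 207.42.187.191) does not contain 207.42.187.156
  207.42.186.128/27 (207.42.186.128 - 207.42.186.159) does not contain 207.42.187.156
  207.42.184.0/23 (207.42.184.0 - 207.42.185.255) does not contain 207.42.187.156
  203.42.184.0/22 (203.42.184.0 - 203.42.187.255) does not contain 207.42.187.156
  143.42.184.0/22 (143.42.184.0 - 143.42.187.255) does not contain 207.42.187.156
Longest matching prefix is /18 -> next hop R20.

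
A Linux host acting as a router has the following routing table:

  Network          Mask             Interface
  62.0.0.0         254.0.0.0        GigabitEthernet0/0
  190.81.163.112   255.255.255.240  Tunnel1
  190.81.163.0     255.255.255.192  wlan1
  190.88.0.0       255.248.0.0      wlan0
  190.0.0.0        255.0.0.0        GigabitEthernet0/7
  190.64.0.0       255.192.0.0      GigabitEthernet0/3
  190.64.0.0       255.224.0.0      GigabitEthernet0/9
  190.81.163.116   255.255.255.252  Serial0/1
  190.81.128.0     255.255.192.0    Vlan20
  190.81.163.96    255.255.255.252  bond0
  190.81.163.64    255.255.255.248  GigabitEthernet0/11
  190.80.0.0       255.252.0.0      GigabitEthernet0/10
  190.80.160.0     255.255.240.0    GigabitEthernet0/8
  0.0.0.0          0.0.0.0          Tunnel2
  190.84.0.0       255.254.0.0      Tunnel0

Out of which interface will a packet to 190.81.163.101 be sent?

Routes whose prefix contains 190.81.163.101:
  0.0.0.0/0 (default, matches everything) -> Tunnel2
  190.0.0.0/8 (190.0.0.0 - 190.255.255.255) -> GigabitEthernet0/7
  190.64.0.0/10 (190.64.0.0 - 190.127.255.255) -> GigabitEthernet0/3
  190.64.0.0/11 (190.64.0.0 - 190.95.255.255) -> GigabitEthernet0/9
  190.80.0.0/14 (190.80.0.0 - 190.83.255.255) -> GigabitEthernet0/10
  190.81.128.0/18 (190.81.128.0 - 190.81.191.255) -> Vlan20
More-specific entries that do NOT match:
  190.81.163.116/30 (190.81.163.116 - 190.81.163.119) does not contain 190.81.163.101
  190.81.163.96/30 (190.81.163.96 - 190.81.163.99) does not contain 190.81.163.101
  190.81.163.64/29 (190.81.163.64 - 190.81.163.71) does not contain 190.81.163.101
  190.81.163.112/28 (190.81.163.112 - 190.81.163.127) does not contain 190.81.163.101
  190.81.163.0/26 (190.81.163.0 - 190.81.163.63) does not contain 190.81.163.101
  190.80.160.0/20 (190.80.160.0 - 190.80.175.255) does not contain 190.81.163.101
Longest matching prefix is /18 -> interface Vlan20.

Vlan20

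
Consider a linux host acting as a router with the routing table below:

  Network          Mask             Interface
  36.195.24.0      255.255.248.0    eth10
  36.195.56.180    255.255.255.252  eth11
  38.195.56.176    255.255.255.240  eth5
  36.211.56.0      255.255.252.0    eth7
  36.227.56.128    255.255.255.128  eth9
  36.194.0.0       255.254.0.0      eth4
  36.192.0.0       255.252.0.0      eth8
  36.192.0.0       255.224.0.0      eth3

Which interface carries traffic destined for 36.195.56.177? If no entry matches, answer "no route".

Routes whose prefix contains 36.195.56.177:
  36.192.0.0/11 (36.192.0.0 - 36.223.255.255) -> eth3
  36.192.0.0/14 (36.192.0.0 - 36.195.255.255) -> eth8
  36.194.0.0/15 (36.194.0.0 - 36.195.255.255) -> eth4
More-specific entries that do NOT match:
  36.195.56.180/30 (36.195.56.180 - 36.195.56.183) does not contain 36.195.56.177
  38.195.56.176/28 (38.195.56.176 - 38.195.56.191) does not contain 36.195.56.177
  36.227.56.128/25 (36.227.56.128 - 36.227.56.255) does not contain 36.195.56.177
  36.211.56.0/22 (36.211.56.0 - 36.211.59.255) does not contain 36.195.56.177
  36.195.24.0/21 (36.195.24.0 - 36.195.31.255) does not contain 36.195.56.177
Longest matching prefix is /15 -> interface eth4.

eth4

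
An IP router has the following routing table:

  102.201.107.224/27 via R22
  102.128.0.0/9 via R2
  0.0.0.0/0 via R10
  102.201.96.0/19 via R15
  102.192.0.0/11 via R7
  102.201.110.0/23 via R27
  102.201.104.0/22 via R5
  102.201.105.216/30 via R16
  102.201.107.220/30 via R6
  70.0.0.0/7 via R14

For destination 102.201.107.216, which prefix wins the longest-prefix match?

102.201.104.0/22

Entries matching 102.201.107.216:
  0.0.0.0/0 (default, matches everything)
  102.128.0.0/9 (102.128.0.0 - 102.255.255.255)
  102.192.0.0/11 (102.192.0.0 - 102.223.255.255)
  102.201.96.0/19 (102.201.96.0 - 102.201.127.255)
  102.201.104.0/22 (102.201.104.0 - 102.201.107.255)
Most specific is 102.201.104.0/22.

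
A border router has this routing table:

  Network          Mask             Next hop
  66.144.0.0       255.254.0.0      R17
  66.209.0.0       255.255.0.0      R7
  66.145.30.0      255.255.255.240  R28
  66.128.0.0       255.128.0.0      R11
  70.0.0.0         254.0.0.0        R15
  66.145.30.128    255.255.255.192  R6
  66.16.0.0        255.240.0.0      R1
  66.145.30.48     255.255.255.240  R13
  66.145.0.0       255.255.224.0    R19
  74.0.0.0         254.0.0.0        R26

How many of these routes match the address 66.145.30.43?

Prefixes containing 66.145.30.43:
  66.128.0.0/9 (66.128.0.0 - 66.255.255.255)
  66.144.0.0/15 (66.144.0.0 - 66.145.255.255)
  66.145.0.0/19 (66.145.0.0 - 66.145.31.255)
Total matching entries: 3.

3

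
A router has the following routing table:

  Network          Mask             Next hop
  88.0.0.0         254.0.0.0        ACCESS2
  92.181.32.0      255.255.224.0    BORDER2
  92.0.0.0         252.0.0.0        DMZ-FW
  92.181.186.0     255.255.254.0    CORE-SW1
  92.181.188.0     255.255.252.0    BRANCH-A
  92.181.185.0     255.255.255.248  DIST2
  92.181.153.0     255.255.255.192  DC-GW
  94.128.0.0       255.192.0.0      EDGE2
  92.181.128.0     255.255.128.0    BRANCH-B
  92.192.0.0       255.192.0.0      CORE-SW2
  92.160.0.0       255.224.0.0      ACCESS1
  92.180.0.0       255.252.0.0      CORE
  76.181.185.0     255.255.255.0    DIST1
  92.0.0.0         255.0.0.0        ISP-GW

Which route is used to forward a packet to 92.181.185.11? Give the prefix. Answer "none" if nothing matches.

92.181.128.0/17

Entries matching 92.181.185.11:
  92.0.0.0/6 (92.0.0.0 - 95.255.255.255)
  92.0.0.0/8 (92.0.0.0 - 92.255.255.255)
  92.160.0.0/11 (92.160.0.0 - 92.191.255.255)
  92.180.0.0/14 (92.180.0.0 - 92.183.255.255)
  92.181.128.0/17 (92.181.128.0 - 92.181.255.255)
Most specific is 92.181.128.0/17.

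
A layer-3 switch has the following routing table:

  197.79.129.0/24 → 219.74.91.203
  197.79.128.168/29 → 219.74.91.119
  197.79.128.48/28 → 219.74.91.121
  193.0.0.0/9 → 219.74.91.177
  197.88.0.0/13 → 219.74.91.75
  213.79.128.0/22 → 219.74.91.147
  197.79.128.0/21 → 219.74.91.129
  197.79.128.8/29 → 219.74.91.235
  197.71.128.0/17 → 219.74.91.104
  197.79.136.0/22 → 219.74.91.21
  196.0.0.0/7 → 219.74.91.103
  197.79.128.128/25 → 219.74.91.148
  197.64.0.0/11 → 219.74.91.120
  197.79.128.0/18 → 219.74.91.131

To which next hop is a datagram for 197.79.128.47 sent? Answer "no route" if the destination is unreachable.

Routes whose prefix contains 197.79.128.47:
  196.0.0.0/7 (196.0.0.0 - 197.255.255.255) -> 219.74.91.103
  197.64.0.0/11 (197.64.0.0 - 197.95.255.255) -> 219.74.91.120
  197.79.128.0/18 (197.79.128.0 - 197.79.191.255) -> 219.74.91.131
  197.79.128.0/21 (197.79.128.0 - 197.79.135.255) -> 219.74.91.129
More-specific entries that do NOT match:
  197.79.128.168/29 (197.79.128.168 - 197.79.128.175) does not contain 197.79.128.47
  197.79.128.8/29 (197.79.128.8 - 197.79.128.15) does not contain 197.79.128.47
  197.79.128.48/28 (197.79.128.48 - 197.79.128.63) does not contain 197.79.128.47
  197.79.128.128/25 (197.79.128.128 - 197.79.128.255) does not contain 197.79.128.47
  197.79.129.0/24 (197.79.129.0 - 197.79.129.255) does not contain 197.79.128.47
  213.79.128.0/22 (213.79.128.0 - 213.79.131.255) does not contain 197.79.128.47
  197.79.136.0/22 (197.79.136.0 - 197.79.139.255) does not contain 197.79.128.47
Longest matching prefix is /21 -> next hop 219.74.91.129.

219.74.91.129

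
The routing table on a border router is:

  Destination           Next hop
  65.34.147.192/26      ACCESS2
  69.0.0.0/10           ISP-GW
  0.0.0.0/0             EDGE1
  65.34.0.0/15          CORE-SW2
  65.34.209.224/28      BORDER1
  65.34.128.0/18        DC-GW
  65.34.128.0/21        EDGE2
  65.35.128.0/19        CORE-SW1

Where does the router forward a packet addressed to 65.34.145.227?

Routes whose prefix contains 65.34.145.227:
  0.0.0.0/0 (default, matches everything) -> EDGE1
  65.34.0.0/15 (65.34.0.0 - 65.35.255.255) -> CORE-SW2
  65.34.128.0/18 (65.34.128.0 - 65.34.191.255) -> DC-GW
More-specific entries that do NOT match:
  65.34.209.224/28 (65.34.209.224 - 65.34.209.239) does not contain 65.34.145.227
  65.34.147.192/26 (65.34.147.192 - 65.34.147.255) does not contain 65.34.145.227
  65.34.128.0/21 (65.34.128.0 - 65.34.135.255) does not contain 65.34.145.227
  65.35.128.0/19 (65.35.128.0 - 65.35.159.255) does not contain 65.34.145.227
Longest matching prefix is /18 -> next hop DC-GW.

DC-GW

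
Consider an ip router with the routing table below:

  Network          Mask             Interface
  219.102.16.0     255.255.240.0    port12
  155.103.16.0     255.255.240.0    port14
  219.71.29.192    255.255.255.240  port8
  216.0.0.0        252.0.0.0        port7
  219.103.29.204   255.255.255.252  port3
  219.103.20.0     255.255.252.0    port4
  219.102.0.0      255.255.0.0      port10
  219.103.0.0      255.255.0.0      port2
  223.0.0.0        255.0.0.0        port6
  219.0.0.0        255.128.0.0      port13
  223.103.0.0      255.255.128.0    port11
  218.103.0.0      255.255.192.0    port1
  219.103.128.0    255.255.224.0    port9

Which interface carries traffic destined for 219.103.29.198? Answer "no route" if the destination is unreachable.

port2

Routes whose prefix contains 219.103.29.198:
  216.0.0.0/6 (216.0.0.0 - 219.255.255.255) -> port7
  219.0.0.0/9 (219.0.0.0 - 219.127.255.255) -> port13
  219.103.0.0/16 (219.103.0.0 - 219.103.255.255) -> port2
More-specific entries that do NOT match:
  219.103.29.204/30 (219.103.29.204 - 219.103.29.207) does not contain 219.103.29.198
  219.71.29.192/28 (219.71.29.192 - 219.71.29.207) does not contain 219.103.29.198
  219.103.20.0/22 (219.103.20.0 - 219.103.23.255) does not contain 219.103.29.198
  219.102.16.0/20 (219.102.16.0 - 219.102.31.255) does not contain 219.103.29.198
  155.103.16.0/20 (155.103.16.0 - 155.103.31.255) does not contain 219.103.29.198
  219.103.128.0/19 (219.103.128.0 - 219.103.159.255) does not contain 219.103.29.198
  218.103.0.0/18 (218.103.0.0 - 218.103.63.255) does not contain 219.103.29.198
  223.103.0.0/17 (223.103.0.0 - 223.103.127.255) does not contain 219.103.29.198
Longest matching prefix is /16 -> interface port2.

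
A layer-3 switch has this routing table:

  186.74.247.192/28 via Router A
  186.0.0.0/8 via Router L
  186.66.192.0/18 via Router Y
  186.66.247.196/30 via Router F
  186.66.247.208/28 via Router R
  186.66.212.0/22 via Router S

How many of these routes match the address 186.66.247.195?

2

Prefixes containing 186.66.247.195:
  186.0.0.0/8 (186.0.0.0 - 186.255.255.255)
  186.66.192.0/18 (186.66.192.0 - 186.66.255.255)
Total matching entries: 2.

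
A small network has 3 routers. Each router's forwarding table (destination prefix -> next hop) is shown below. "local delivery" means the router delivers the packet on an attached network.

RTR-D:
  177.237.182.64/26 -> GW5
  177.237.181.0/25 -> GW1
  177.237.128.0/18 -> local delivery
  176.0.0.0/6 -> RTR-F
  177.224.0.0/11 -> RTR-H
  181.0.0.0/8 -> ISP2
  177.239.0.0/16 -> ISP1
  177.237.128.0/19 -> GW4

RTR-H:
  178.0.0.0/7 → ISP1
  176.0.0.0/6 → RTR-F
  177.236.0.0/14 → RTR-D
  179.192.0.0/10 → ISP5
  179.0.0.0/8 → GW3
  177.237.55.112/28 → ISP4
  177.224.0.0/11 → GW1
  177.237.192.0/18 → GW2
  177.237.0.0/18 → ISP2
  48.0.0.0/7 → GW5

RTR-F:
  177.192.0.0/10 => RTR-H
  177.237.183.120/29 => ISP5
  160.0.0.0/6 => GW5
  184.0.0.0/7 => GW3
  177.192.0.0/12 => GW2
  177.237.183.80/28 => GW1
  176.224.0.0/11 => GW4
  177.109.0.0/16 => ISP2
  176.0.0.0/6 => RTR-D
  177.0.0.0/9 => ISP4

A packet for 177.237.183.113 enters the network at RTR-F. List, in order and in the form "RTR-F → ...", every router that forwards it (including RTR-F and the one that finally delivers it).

RTR-F → RTR-H → RTR-D

At RTR-F: longest match for 177.237.183.113 is 177.192.0.0/10 -> RTR-H
At RTR-H: longest match for 177.237.183.113 is 177.236.0.0/14 -> RTR-D
At RTR-D: longest match for 177.237.183.113 is 177.237.128.0/18 -> local delivery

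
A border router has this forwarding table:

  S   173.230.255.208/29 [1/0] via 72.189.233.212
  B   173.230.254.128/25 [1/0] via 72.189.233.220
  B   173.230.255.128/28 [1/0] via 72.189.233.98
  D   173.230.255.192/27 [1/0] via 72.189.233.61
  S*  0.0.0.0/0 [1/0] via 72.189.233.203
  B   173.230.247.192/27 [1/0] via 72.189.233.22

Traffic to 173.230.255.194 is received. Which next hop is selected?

Routes whose prefix contains 173.230.255.194:
  0.0.0.0/0 (default, matches everything) -> 72.189.233.203
  173.230.255.192/27 (173.230.255.192 - 173.230.255.223) -> 72.189.233.61
More-specific entries that do NOT match:
  173.230.255.208/29 (173.230.255.208 - 173.230.255.215) does not contain 173.230.255.194
  173.230.255.128/28 (173.230.255.128 - 173.230.255.143) does not contain 173.230.255.194
Longest matching prefix is /27 -> next hop 72.189.233.61.

72.189.233.61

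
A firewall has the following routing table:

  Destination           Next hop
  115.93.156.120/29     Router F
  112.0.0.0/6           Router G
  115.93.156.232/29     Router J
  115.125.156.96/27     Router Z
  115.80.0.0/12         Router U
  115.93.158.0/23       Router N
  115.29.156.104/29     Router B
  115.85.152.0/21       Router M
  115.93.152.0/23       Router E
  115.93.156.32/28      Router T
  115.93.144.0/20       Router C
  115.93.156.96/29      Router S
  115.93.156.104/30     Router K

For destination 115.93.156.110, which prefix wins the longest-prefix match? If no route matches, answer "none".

115.93.144.0/20

Entries matching 115.93.156.110:
  112.0.0.0/6 (112.0.0.0 - 115.255.255.255)
  115.80.0.0/12 (115.80.0.0 - 115.95.255.255)
  115.93.144.0/20 (115.93.144.0 - 115.93.159.255)
Most specific is 115.93.144.0/20.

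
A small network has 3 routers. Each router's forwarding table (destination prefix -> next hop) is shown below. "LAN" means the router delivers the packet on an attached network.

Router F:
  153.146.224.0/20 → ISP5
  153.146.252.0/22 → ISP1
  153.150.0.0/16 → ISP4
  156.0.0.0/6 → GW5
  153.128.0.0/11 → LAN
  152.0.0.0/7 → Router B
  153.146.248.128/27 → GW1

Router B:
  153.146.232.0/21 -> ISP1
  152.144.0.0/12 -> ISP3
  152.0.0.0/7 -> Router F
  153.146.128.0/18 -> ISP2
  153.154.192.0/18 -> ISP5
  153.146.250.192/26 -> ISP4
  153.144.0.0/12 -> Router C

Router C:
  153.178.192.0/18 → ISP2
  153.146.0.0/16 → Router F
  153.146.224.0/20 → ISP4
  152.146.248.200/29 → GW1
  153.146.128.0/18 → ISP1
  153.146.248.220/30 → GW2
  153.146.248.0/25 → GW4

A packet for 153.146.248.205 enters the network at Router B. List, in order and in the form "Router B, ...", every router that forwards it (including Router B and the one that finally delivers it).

Router B, Router C, Router F

At Router B: longest match for 153.146.248.205 is 153.144.0.0/12 -> Router C
At Router C: longest match for 153.146.248.205 is 153.146.0.0/16 -> Router F
At Router F: longest match for 153.146.248.205 is 153.128.0.0/11 -> LAN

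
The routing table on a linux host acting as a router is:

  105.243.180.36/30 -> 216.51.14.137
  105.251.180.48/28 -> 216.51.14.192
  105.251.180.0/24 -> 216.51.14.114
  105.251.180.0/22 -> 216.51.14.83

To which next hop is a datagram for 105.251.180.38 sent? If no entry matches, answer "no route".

Routes whose prefix contains 105.251.180.38:
  105.251.180.0/22 (105.251.180.0 - 105.251.183.255) -> 216.51.14.83
  105.251.180.0/24 (105.251.180.0 - 105.251.180.255) -> 216.51.14.114
More-specific entries that do NOT match:
  105.243.180.36/30 (105.243.180.36 - 105.243.180.39) does not contain 105.251.180.38
  105.251.180.48/28 (105.251.180.48 - 105.251.180.63) does not contain 105.251.180.38
Longest matching prefix is /24 -> next hop 216.51.14.114.

216.51.14.114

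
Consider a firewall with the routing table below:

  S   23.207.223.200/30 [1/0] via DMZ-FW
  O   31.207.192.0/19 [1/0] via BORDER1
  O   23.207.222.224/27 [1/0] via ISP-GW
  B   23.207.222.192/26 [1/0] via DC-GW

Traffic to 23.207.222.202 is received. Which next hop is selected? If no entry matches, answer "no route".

Routes whose prefix contains 23.207.222.202:
  23.207.222.192/26 (23.207.222.192 - 23.207.222.255) -> DC-GW
More-specific entries that do NOT match:
  23.207.223.200/30 (23.207.223.200 - 23.207.223.203) does not contain 23.207.222.202
  23.207.222.224/27 (23.207.222.224 - 23.207.222.255) does not contain 23.207.222.202
Longest matching prefix is /26 -> next hop DC-GW.

DC-GW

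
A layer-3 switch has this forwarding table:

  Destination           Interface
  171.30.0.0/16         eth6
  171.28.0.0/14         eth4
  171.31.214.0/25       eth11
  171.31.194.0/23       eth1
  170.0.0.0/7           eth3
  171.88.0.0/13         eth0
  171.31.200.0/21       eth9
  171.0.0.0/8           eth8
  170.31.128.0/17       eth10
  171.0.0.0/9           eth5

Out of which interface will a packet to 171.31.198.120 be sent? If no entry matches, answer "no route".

Routes whose prefix contains 171.31.198.120:
  170.0.0.0/7 (170.0.0.0 - 171.255.255.255) -> eth3
  171.0.0.0/8 (171.0.0.0 - 171.255.255.255) -> eth8
  171.0.0.0/9 (171.0.0.0 - 171.127.255.255) -> eth5
  171.28.0.0/14 (171.28.0.0 - 171.31.255.255) -> eth4
More-specific entries that do NOT match:
  171.31.214.0/25 (171.31.214.0 - 171.31.214.127) does not contain 171.31.198.120
  171.31.194.0/23 (171.31.194.0 - 171.31.195.255) does not contain 171.31.198.120
  171.31.200.0/21 (171.31.200.0 - 171.31.207.255) does not contain 171.31.198.120
  170.31.128.0/17 (170.31.128.0 - 170.31.255.255) does not contain 171.31.198.120
  171.30.0.0/16 (171.30.0.0 - 171.30.255.255) does not contain 171.31.198.120
Longest matching prefix is /14 -> interface eth4.

eth4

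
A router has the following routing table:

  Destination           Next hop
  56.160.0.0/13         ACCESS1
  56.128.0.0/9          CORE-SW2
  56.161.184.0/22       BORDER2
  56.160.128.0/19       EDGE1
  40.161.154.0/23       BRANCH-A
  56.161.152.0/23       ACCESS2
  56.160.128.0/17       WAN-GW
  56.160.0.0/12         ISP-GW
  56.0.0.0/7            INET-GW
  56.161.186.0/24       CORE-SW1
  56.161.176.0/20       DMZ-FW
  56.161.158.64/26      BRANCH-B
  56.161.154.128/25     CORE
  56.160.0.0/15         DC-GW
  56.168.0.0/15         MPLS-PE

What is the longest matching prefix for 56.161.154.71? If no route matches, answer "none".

56.160.0.0/15

Entries matching 56.161.154.71:
  56.0.0.0/7 (56.0.0.0 - 57.255.255.255)
  56.128.0.0/9 (56.128.0.0 - 56.255.255.255)
  56.160.0.0/12 (56.160.0.0 - 56.175.255.255)
  56.160.0.0/13 (56.160.0.0 - 56.167.255.255)
  56.160.0.0/15 (56.160.0.0 - 56.161.255.255)
Most specific is 56.160.0.0/15.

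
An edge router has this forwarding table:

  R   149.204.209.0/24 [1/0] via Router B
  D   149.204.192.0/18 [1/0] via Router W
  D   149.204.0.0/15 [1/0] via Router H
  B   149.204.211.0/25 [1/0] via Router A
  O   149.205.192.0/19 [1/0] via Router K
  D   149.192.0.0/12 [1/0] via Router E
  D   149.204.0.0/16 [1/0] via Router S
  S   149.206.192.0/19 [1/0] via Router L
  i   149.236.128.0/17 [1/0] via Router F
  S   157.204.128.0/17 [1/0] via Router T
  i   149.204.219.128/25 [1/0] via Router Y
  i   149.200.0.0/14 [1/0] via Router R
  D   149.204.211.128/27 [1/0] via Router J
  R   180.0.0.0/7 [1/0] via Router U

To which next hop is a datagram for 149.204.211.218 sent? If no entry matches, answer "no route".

Routes whose prefix contains 149.204.211.218:
  149.192.0.0/12 (149.192.0.0 - 149.207.255.255) -> Router E
  149.204.0.0/15 (149.204.0.0 - 149.205.255.255) -> Router H
  149.204.0.0/16 (149.204.0.0 - 149.204.255.255) -> Router S
  149.204.192.0/18 (149.204.192.0 - 149.204.255.255) -> Router W
More-specific entries that do NOT match:
  149.204.211.128/27 (149.204.211.128 - 149.204.211.159) does not contain 149.204.211.218
  149.204.211.0/25 (149.204.211.0 - 149.204.211.127) does not contain 149.204.211.218
  149.204.219.128/25 (149.204.219.128 - 149.204.219.255) does not contain 149.204.211.218
  149.204.209.0/24 (149.204.209.0 - 149.204.209.255) does not contain 149.204.211.218
  149.205.192.0/19 (149.205.192.0 - 149.205.223.255) does not contain 149.204.211.218
  149.206.192.0/19 (149.206.192.0 - 149.206.223.255) does not contain 149.204.211.218
Longest matching prefix is /18 -> next hop Router W.

Router W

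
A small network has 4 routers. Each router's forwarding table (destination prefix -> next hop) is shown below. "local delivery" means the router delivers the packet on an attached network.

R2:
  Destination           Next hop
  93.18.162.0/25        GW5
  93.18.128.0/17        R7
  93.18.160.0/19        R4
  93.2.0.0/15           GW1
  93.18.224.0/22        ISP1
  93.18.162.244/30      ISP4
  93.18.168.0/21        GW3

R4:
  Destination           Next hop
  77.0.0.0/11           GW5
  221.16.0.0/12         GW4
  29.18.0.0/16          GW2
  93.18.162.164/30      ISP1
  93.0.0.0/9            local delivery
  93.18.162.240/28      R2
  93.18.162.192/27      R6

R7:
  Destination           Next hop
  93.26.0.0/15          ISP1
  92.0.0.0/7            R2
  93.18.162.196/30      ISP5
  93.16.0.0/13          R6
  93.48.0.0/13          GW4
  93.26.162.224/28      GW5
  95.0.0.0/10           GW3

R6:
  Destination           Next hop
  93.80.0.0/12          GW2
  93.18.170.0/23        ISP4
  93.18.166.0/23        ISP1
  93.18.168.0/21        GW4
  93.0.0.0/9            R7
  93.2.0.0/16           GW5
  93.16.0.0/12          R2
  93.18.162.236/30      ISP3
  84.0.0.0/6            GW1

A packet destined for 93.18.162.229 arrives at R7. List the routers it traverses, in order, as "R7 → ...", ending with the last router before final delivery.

R7 → R6 → R2 → R4

At R7: longest match for 93.18.162.229 is 93.16.0.0/13 -> R6
At R6: longest match for 93.18.162.229 is 93.16.0.0/12 -> R2
At R2: longest match for 93.18.162.229 is 93.18.160.0/19 -> R4
At R4: longest match for 93.18.162.229 is 93.0.0.0/9 -> local delivery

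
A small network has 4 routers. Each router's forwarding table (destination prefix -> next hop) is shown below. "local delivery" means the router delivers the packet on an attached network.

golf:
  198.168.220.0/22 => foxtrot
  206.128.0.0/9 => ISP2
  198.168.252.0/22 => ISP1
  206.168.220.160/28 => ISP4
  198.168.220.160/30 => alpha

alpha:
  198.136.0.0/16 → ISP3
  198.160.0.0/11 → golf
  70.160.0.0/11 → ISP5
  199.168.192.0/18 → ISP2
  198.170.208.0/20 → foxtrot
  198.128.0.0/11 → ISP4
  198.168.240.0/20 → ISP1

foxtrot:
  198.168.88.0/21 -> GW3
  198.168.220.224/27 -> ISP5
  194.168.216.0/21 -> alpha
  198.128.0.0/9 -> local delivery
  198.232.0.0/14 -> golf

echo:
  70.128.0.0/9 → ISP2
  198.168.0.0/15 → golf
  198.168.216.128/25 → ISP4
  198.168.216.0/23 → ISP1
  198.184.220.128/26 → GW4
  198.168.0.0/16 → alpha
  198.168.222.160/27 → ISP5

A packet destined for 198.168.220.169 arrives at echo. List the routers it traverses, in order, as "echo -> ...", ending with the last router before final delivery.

echo -> alpha -> golf -> foxtrot

At echo: longest match for 198.168.220.169 is 198.168.0.0/16 -> alpha
At alpha: longest match for 198.168.220.169 is 198.160.0.0/11 -> golf
At golf: longest match for 198.168.220.169 is 198.168.220.0/22 -> foxtrot
At foxtrot: longest match for 198.168.220.169 is 198.128.0.0/9 -> local delivery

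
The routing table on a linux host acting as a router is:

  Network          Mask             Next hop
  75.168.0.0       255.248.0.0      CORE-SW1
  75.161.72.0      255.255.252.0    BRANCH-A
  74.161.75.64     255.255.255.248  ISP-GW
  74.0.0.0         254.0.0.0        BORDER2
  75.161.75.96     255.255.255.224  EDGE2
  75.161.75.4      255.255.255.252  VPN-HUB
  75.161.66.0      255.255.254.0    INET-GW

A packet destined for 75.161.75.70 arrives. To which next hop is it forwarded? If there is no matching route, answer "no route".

Routes whose prefix contains 75.161.75.70:
  74.0.0.0/7 (74.0.0.0 - 75.255.255.255) -> BORDER2
  75.161.72.0/22 (75.161.72.0 - 75.161.75.255) -> BRANCH-A
More-specific entries that do NOT match:
  75.161.75.4/30 (75.161.75.4 - 75.161.75.7) does not contain 75.161.75.70
  74.161.75.64/29 (74.161.75.64 - 74.161.75.71) does not contain 75.161.75.70
  75.161.75.96/27 (75.161.75.96 - 75.161.75.127) does not contain 75.161.75.70
  75.161.66.0/23 (75.161.66.0 - 75.161.67.255) does not contain 75.161.75.70
Longest matching prefix is /22 -> next hop BRANCH-A.

BRANCH-A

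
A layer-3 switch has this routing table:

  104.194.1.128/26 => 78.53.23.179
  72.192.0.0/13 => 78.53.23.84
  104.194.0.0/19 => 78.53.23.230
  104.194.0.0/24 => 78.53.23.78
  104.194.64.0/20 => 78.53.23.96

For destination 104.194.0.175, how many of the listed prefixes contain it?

Prefixes containing 104.194.0.175:
  104.194.0.0/19 (104.194.0.0 - 104.194.31.255)
  104.194.0.0/24 (104.194.0.0 - 104.194.0.255)
Total matching entries: 2.

2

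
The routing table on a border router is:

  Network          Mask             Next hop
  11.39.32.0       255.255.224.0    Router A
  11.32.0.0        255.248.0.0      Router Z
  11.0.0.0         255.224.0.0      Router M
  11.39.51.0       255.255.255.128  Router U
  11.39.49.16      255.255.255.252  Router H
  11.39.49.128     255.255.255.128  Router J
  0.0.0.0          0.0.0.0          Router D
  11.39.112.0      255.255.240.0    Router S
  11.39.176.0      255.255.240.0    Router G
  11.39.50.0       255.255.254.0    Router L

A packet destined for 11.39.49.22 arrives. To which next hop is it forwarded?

Router A

Routes whose prefix contains 11.39.49.22:
  0.0.0.0/0 (default, matches everything) -> Router D
  11.32.0.0/13 (11.32.0.0 - 11.39.255.255) -> Router Z
  11.39.32.0/19 (11.39.32.0 - 11.39.63.255) -> Router A
More-specific entries that do NOT match:
  11.39.49.16/30 (11.39.49.16 - 11.39.49.19) does not contain 11.39.49.22
  11.39.51.0/25 (11.39.51.0 - 11.39.51.127) does not contain 11.39.49.22
  11.39.49.128/25 (11.39.49.128 - 11.39.49.255) does not contain 11.39.49.22
  11.39.50.0/23 (11.39.50.0 - 11.39.51.255) does not contain 11.39.49.22
  11.39.112.0/20 (11.39.112.0 - 11.39.127.255) does not contain 11.39.49.22
  11.39.176.0/20 (11.39.176.0 - 11.39.191.255) does not contain 11.39.49.22
Longest matching prefix is /19 -> next hop Router A.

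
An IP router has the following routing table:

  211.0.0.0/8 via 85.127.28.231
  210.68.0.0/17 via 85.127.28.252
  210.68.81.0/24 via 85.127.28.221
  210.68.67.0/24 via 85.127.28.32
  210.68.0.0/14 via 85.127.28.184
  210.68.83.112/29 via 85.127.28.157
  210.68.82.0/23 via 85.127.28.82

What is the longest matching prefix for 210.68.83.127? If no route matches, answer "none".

Entries matching 210.68.83.127:
  210.68.0.0/14 (210.68.0.0 - 210.71.255.255)
  210.68.0.0/17 (210.68.0.0 - 210.68.127.255)
  210.68.82.0/23 (210.68.82.0 - 210.68.83.255)
Most specific is 210.68.82.0/23.

210.68.82.0/23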